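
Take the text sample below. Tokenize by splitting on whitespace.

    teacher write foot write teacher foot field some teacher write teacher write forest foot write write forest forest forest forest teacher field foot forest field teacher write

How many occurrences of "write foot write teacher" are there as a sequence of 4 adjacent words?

Scanning the 24 overlapping 4-gram windows for "write foot write teacher":
  position 2–5: write foot write teacher

1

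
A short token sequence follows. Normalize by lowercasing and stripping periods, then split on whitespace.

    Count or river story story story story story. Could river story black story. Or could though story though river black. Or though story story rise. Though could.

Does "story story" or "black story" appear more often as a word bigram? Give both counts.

"story story": 5 occurrences
"black story": 1 occurrence

"story story" (5 vs 1)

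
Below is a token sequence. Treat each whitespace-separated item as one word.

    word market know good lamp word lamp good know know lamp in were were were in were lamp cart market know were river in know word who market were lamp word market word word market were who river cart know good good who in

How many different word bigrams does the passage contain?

44 tokens → 43 bigram windows in total.
Repeated bigrams (each contributes count−1 duplicates):
  word market: 3
  in were: 2
  know good: 2
  lamp word: 2
  market know: 2
  market were: 2
  were lamp: 2
  were were: 2
9 duplicate windows → 43 − 9 = 34 distinct.

34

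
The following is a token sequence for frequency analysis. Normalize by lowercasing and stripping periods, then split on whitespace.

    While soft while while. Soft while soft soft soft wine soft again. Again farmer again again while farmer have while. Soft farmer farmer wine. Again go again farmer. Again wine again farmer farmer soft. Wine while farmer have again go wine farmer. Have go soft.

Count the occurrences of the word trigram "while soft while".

2

Scanning the 43 overlapping trigram windows for "while soft while":
  position 1–3: while soft while
  position 4–6: while soft while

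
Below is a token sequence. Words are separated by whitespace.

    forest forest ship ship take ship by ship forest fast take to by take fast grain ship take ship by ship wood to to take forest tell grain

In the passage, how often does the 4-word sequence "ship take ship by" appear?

Scanning the 25 overlapping 4-gram windows for "ship take ship by":
  position 4–7: ship take ship by
  position 17–20: ship take ship by

2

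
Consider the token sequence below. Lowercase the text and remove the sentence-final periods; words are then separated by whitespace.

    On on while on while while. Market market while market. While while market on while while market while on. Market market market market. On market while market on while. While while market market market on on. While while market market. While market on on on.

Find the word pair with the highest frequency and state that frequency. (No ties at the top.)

"while market", 8 times

Bigram frequencies (highest first):
  while market: 8
  market market: 7
  while while: 6
  on while: 5
  market while: 5
  market on: 5
  … (3 more, each ≤ 4)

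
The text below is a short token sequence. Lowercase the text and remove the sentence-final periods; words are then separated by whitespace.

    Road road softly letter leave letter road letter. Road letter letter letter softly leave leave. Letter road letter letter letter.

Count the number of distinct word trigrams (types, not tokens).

13

20 tokens → 18 trigram windows in total.
Repeated trigrams (each contributes count−1 duplicates):
  letter road letter: 3
  leave letter road: 2
  letter letter letter: 2
  road letter letter: 2
5 duplicate windows → 18 − 5 = 13 distinct.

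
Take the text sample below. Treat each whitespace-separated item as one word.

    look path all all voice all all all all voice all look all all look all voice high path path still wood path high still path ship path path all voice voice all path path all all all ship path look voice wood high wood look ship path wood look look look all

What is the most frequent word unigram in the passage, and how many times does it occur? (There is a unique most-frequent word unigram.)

Unigram frequencies (highest first):
  all: 16
  path: 11
  look: 8
  voice: 6
  wood: 4
  high: 3
  … (2 more, each ≤ 3)

"all", 16 times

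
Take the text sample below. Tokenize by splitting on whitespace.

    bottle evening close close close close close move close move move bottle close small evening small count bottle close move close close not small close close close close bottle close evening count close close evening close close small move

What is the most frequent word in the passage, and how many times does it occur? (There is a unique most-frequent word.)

Unigram frequencies (highest first):
  close: 19
  move: 5
  bottle: 4
  evening: 4
  small: 4
  count: 2
  … (1 more, each ≤ 1)

"close", 19 times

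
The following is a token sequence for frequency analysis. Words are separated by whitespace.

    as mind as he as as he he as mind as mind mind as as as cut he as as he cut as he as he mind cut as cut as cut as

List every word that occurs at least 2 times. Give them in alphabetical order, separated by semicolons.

as; cut; he; mind

Unigram counts meeting the condition (at least 2 times):
  as: 16
  cut: 5
  he: 7
  mind: 5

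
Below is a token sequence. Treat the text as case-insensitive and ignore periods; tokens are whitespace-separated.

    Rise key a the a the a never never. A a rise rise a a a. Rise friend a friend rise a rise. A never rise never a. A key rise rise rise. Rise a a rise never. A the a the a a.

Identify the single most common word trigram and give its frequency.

Trigram frequencies (highest first):
  a the a: 4
  a a rise: 3
  the a the: 2
  never a a: 2
  rise rise a: 2
  rise a a: 2
  … (25 more, each ≤ 2)

"a the a", 4 times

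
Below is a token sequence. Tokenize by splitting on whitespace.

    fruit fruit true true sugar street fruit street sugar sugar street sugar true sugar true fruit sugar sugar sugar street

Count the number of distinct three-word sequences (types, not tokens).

17

20 tokens → 18 trigram windows in total.
Repeated trigrams (each contributes count−1 duplicates):
  sugar sugar street: 2
1 duplicate windows → 18 − 1 = 17 distinct.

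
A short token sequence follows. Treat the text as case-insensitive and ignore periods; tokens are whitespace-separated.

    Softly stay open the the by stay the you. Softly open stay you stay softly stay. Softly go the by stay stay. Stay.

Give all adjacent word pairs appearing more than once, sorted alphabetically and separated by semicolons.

Bigram counts meeting the condition (more than once):
  by stay: 2
  softly stay: 2
  stay softly: 2
  stay stay: 2
  the by: 2

by stay; softly stay; stay softly; stay stay; the by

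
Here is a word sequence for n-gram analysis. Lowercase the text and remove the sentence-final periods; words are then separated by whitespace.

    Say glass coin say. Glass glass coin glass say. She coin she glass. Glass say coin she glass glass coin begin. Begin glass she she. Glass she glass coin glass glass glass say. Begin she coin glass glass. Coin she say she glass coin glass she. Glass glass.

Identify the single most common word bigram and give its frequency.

"glass glass", 7 times

Bigram frequencies (highest first):
  glass glass: 7
  glass coin: 6
  she glass: 6
  coin glass: 4
  glass say: 3
  coin she: 3
  … (13 more, each ≤ 3)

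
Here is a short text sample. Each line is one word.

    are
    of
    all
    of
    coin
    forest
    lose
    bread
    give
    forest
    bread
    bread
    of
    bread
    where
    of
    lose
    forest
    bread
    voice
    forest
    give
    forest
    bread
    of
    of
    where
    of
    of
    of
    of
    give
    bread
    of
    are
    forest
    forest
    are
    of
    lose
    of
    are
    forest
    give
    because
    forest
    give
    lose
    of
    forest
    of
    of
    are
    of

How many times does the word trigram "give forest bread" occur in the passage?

2

Scanning the 52 overlapping trigram windows for "give forest bread":
  position 9–11: give forest bread
  position 22–24: give forest bread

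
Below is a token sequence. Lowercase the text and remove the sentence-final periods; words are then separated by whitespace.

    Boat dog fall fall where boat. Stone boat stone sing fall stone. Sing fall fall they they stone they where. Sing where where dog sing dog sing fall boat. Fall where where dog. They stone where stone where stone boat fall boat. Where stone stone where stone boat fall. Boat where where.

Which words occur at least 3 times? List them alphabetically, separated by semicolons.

boat; dog; fall; sing; stone; they; where

Unigram counts meeting the condition (at least 3 times):
  boat: 8
  dog: 4
  fall: 9
  sing: 5
  stone: 10
  they: 4
  where: 12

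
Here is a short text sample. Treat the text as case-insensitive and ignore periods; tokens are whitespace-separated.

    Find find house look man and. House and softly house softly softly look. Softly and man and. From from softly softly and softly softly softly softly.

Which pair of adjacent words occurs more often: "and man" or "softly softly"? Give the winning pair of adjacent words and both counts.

"softly softly" (5 vs 1)

"and man": 1 occurrence
"softly softly": 5 occurrences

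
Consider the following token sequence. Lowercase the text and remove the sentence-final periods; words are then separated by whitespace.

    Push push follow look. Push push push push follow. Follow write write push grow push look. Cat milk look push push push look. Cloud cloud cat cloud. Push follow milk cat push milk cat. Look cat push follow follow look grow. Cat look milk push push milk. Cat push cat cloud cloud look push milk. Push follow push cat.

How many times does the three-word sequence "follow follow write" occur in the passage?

Scanning the 57 overlapping trigram windows for "follow follow write":
  position 9–11: follow follow write

1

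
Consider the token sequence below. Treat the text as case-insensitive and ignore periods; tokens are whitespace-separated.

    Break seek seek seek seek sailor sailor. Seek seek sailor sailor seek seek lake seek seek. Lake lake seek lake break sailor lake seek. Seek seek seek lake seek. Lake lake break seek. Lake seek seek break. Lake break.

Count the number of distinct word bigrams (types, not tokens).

39 tokens → 38 bigram windows in total.
Repeated bigrams (each contributes count−1 duplicates):
  seek seek: 10
  seek lake: 6
  lake seek: 5
  lake break: 3
  break seek: 2
  lake lake: 2
  sailor sailor: 2
  sailor seek: 2
  … (1 more repeated)
25 duplicate windows → 38 − 25 = 13 distinct.

13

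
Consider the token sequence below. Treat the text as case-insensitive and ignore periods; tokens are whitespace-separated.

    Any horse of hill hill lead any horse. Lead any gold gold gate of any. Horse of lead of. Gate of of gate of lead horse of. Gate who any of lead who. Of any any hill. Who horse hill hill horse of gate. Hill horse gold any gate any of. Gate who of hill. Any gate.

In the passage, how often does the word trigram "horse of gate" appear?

Scanning the 55 overlapping trigram windows for "horse of gate":
  position 26–28: horse of gate
  position 42–44: horse of gate

2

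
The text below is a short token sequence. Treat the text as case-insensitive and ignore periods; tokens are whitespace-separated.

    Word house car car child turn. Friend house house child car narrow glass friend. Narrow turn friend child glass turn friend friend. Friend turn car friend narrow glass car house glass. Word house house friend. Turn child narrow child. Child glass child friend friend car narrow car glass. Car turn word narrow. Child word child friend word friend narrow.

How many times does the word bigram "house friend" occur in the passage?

Scanning the 58 overlapping bigram windows for "house friend":
  position 34–35: house friend

1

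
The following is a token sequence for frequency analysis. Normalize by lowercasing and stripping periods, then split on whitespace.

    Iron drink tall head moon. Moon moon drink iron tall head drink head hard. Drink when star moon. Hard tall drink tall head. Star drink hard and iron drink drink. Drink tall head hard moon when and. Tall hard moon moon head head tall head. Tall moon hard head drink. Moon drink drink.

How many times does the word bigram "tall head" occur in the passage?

5

Scanning the 52 overlapping bigram windows for "tall head":
  position 3–4: tall head
  position 10–11: tall head
  position 22–23: tall head
  position 32–33: tall head
  position 44–45: tall head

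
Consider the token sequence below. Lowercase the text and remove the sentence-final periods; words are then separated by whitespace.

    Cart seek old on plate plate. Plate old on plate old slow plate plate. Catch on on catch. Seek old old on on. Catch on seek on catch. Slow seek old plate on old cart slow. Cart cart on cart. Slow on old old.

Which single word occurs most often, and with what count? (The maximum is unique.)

Unigram frequencies (highest first):
  on: 11
  old: 9
  plate: 7
  cart: 5
  seek: 4
  slow: 4
  … (1 more, each ≤ 4)

"on", 11 times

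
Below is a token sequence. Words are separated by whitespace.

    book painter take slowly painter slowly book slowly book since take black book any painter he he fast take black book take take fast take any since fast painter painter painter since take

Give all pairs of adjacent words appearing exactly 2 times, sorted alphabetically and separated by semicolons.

black book; fast take; painter painter; since take; slowly book; take black

Bigram counts meeting the condition (exactly 2 times):
  black book: 2
  fast take: 2
  painter painter: 2
  since take: 2
  slowly book: 2
  take black: 2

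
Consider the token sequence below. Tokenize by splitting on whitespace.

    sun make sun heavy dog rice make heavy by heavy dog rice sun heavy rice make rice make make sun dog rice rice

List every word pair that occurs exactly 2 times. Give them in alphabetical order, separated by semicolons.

Bigram counts meeting the condition (exactly 2 times):
  heavy dog: 2
  make sun: 2
  sun heavy: 2

heavy dog; make sun; sun heavy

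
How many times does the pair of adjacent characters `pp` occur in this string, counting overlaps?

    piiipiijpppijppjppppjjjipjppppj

Sliding a length-2 window over the 31 characters (30 positions):
  position 9–10: pp
  position 10–11: pp
  position 14–15: pp
  position 17–18: pp
  position 18–19: pp
  position 19–20: pp
  position 27–28: pp
  position 28–29: pp
  position 29–30: pp

9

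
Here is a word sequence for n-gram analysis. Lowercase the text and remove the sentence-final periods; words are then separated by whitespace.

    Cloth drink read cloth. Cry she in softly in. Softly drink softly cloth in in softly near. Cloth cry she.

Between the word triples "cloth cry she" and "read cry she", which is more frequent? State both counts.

"cloth cry she" (2 vs 0)

"cloth cry she": 2 occurrences
"read cry she": 0 occurrences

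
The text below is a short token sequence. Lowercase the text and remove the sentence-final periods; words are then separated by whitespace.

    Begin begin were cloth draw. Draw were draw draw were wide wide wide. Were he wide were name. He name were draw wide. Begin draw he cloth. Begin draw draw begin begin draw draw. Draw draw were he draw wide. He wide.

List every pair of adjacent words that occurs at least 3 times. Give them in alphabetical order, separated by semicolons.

Bigram counts meeting the condition (at least 3 times):
  begin draw: 3
  draw draw: 6
  draw were: 3

begin draw; draw draw; draw were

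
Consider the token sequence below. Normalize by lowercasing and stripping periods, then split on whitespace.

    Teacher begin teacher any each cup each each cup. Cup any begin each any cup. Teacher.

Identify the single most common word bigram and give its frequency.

"each cup", 2 times

Bigram frequencies (highest first):
  each cup: 2
  teacher begin: 1
  begin teacher: 1
  teacher any: 1
  any each: 1
  cup each: 1
  … (8 more, each ≤ 1)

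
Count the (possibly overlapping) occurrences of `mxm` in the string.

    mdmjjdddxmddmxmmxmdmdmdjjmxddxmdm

2

Sliding a length-3 window over the 33 characters (31 positions):
  position 13–15: mxm
  position 16–18: mxm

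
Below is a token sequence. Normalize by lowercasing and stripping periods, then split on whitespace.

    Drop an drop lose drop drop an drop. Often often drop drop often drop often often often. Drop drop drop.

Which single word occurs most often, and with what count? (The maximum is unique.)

"drop", 11 times

Unigram frequencies (highest first):
  drop: 11
  often: 6
  an: 2
  lose: 1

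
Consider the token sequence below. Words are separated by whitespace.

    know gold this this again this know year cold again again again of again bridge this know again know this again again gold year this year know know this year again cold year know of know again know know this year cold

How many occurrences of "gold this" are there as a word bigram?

Scanning the 41 overlapping bigram windows for "gold this":
  position 2–3: gold this

1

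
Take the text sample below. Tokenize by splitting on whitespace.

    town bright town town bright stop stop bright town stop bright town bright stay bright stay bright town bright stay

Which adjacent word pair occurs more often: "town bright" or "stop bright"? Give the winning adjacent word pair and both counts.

"town bright": 4 occurrences
"stop bright": 2 occurrences

"town bright" (4 vs 2)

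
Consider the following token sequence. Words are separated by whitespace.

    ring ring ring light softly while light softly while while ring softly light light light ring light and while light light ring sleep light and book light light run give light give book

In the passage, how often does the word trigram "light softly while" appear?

Scanning the 31 overlapping trigram windows for "light softly while":
  position 4–6: light softly while
  position 7–9: light softly while

2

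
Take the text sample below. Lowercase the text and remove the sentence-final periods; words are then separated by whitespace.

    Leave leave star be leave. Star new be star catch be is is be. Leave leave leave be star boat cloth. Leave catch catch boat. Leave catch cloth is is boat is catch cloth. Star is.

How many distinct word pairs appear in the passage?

36 tokens → 35 bigram windows in total.
Repeated bigrams (each contributes count−1 duplicates):
  leave leave: 3
  be leave: 2
  be star: 2
  catch cloth: 2
  is is: 2
  leave catch: 2
  leave star: 2
8 duplicate windows → 35 − 8 = 27 distinct.

27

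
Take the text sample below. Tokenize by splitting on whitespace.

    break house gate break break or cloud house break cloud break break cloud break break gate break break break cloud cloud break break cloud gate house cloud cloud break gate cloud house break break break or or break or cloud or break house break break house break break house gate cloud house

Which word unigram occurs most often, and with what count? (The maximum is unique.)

Unigram frequencies (highest first):
  break: 23
  cloud: 11
  house: 8
  gate: 5
  or: 5

"break", 23 times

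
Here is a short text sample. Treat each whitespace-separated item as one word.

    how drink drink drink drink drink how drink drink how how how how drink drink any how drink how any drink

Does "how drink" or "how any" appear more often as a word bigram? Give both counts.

"how drink" (4 vs 1)

"how drink": 4 occurrences
"how any": 1 occurrence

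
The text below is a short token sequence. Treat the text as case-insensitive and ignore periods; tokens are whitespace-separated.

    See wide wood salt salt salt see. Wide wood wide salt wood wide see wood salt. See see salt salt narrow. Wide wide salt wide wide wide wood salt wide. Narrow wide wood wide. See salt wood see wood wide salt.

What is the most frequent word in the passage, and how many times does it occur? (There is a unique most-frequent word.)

"wide", 13 times

Unigram frequencies (highest first):
  wide: 13
  salt: 11
  wood: 8
  see: 7
  narrow: 2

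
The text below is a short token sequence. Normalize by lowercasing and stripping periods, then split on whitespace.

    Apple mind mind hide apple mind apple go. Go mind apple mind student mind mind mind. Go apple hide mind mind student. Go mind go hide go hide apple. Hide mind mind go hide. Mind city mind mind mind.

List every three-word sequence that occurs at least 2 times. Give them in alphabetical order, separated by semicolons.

Trigram counts meeting the condition (at least 2 times):
  apple hide mind: 2
  hide mind mind: 2
  mind go hide: 2
  mind mind go: 2
  mind mind mind: 2

apple hide mind; hide mind mind; mind go hide; mind mind go; mind mind mind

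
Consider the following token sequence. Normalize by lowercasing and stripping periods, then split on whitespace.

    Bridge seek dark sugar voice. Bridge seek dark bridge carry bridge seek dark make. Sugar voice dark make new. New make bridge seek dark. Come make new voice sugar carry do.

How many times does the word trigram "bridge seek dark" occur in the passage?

4

Scanning the 29 overlapping trigram windows for "bridge seek dark":
  position 1–3: bridge seek dark
  position 6–8: bridge seek dark
  position 11–13: bridge seek dark
  position 22–24: bridge seek dark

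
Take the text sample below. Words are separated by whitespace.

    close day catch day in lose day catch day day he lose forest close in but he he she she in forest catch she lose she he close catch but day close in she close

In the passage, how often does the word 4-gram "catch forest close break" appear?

Scanning the 32 overlapping 4-gram windows for "catch forest close break":
  (none found)

0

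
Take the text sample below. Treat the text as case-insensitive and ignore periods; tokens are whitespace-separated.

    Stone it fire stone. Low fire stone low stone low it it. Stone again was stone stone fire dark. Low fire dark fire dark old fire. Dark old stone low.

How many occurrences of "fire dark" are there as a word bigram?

Scanning the 29 overlapping bigram windows for "fire dark":
  position 18–19: fire dark
  position 21–22: fire dark
  position 23–24: fire dark
  position 26–27: fire dark

4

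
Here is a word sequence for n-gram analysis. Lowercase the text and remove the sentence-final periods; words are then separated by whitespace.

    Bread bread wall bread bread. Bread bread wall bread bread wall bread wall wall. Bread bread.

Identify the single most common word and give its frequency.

"bread", 11 times

Unigram frequencies (highest first):
  bread: 11
  wall: 5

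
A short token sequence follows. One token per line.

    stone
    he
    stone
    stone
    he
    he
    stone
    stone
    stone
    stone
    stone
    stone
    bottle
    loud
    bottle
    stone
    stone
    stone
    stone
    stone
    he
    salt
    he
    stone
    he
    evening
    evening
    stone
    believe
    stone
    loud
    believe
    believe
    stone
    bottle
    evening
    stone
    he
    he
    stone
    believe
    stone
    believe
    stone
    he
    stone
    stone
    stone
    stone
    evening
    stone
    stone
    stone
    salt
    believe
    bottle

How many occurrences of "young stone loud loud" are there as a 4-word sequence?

0

Scanning the 53 overlapping 4-gram windows for "young stone loud loud":
  (none found)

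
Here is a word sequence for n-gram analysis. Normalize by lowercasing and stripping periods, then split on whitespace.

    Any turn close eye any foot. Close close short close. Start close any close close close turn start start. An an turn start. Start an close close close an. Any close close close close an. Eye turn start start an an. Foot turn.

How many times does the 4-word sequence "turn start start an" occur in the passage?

Scanning the 40 overlapping 4-gram windows for "turn start start an":
  position 17–20: turn start start an
  position 22–25: turn start start an
  position 37–40: turn start start an

3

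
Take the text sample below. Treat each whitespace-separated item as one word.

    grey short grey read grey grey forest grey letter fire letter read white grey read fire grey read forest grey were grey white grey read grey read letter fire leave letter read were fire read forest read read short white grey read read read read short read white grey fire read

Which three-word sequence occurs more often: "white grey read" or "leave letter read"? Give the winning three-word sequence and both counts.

"white grey read" (3 vs 1)

"white grey read": 3 occurrences
"leave letter read": 1 occurrence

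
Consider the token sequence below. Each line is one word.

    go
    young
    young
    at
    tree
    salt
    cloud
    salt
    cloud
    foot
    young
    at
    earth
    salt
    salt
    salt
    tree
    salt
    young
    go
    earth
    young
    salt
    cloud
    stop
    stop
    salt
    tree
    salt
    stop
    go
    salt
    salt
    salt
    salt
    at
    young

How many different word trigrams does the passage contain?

37 tokens → 35 trigram windows in total.
Repeated trigrams (each contributes count−1 duplicates):
  salt salt salt: 3
  salt tree salt: 2
3 duplicate windows → 35 − 3 = 32 distinct.

32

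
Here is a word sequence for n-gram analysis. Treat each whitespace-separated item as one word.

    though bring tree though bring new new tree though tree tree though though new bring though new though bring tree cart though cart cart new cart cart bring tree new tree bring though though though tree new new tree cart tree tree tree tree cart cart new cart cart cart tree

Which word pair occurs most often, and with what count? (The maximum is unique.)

Bigram frequencies (highest first):
  cart cart: 5
  tree tree: 4
  though bring: 3
  bring tree: 3
  tree though: 3
  new tree: 3
  … (17 more, each ≤ 3)

"cart cart", 5 times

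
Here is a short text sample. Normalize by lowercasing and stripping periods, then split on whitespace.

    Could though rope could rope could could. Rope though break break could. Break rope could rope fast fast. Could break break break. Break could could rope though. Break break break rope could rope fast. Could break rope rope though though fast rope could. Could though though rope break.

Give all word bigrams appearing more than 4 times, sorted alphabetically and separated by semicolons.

break break; could rope; rope could

Bigram counts meeting the condition (more than 4 times):
  break break: 6
  could rope: 5
  rope could: 5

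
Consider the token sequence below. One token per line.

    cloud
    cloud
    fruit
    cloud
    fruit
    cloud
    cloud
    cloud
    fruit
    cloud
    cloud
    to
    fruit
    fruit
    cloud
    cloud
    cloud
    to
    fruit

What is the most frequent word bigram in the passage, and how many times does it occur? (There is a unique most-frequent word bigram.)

Bigram frequencies (highest first):
  cloud cloud: 6
  fruit cloud: 4
  cloud fruit: 3
  cloud to: 2
  to fruit: 2
  fruit fruit: 1

"cloud cloud", 6 times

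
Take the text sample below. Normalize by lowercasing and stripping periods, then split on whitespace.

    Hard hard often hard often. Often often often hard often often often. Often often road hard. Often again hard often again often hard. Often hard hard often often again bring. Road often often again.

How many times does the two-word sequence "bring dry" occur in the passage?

Scanning the 33 overlapping bigram windows for "bring dry":
  (none found)

0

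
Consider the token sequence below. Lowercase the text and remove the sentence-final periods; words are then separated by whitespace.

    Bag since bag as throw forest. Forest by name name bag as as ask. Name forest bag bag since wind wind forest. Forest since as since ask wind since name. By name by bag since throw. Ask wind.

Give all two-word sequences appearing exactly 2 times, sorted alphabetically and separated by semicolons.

ask wind; bag as; by name; forest forest; name by

Bigram counts meeting the condition (exactly 2 times):
  ask wind: 2
  bag as: 2
  by name: 2
  forest forest: 2
  name by: 2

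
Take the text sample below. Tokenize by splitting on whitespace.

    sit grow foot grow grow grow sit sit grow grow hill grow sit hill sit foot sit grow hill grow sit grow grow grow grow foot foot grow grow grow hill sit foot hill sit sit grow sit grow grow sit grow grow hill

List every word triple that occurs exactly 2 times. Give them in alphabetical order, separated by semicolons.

foot grow grow; grow grow sit; grow hill grow; hill grow sit; hill sit foot; sit sit grow

Trigram counts meeting the condition (exactly 2 times):
  foot grow grow: 2
  grow grow sit: 2
  grow hill grow: 2
  hill grow sit: 2
  hill sit foot: 2
  sit sit grow: 2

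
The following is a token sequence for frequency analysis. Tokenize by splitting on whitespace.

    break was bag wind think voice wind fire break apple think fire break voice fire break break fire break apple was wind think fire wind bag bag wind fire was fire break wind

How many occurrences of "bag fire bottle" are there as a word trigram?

0

Scanning the 31 overlapping trigram windows for "bag fire bottle":
  (none found)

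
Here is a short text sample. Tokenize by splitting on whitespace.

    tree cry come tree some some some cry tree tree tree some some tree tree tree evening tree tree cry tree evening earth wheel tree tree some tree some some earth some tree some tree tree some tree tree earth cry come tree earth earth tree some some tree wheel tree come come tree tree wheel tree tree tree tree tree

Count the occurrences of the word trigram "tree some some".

Scanning the 59 overlapping trigram windows for "tree some some":
  position 4–6: tree some some
  position 11–13: tree some some
  position 28–30: tree some some
  position 46–48: tree some some

4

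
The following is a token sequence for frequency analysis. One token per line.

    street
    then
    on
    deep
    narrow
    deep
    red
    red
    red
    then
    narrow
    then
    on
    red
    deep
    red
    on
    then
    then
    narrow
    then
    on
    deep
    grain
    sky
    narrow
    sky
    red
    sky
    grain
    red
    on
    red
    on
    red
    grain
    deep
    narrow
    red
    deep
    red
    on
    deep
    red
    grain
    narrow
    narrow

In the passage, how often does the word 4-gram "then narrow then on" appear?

2

Scanning the 44 overlapping 4-gram windows for "then narrow then on":
  position 10–13: then narrow then on
  position 19–22: then narrow then on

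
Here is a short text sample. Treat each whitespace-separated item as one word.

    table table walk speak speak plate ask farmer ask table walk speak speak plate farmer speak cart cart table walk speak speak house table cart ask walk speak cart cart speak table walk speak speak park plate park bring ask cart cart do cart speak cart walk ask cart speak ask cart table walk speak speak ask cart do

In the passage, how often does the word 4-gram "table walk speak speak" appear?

Scanning the 56 overlapping 4-gram windows for "table walk speak speak":
  position 2–5: table walk speak speak
  position 10–13: table walk speak speak
  position 19–22: table walk speak speak
  position 32–35: table walk speak speak
  position 53–56: table walk speak speak

5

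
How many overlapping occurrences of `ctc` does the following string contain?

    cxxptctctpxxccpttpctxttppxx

Sliding a length-3 window over the 27 characters (25 positions):
  position 6–8: ctc

1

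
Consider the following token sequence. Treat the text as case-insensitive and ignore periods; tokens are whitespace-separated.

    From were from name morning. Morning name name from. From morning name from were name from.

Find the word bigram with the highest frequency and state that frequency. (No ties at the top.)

"name from", 3 times

Bigram frequencies (highest first):
  name from: 3
  from were: 2
  morning name: 2
  were from: 1
  from name: 1
  name morning: 1
  … (5 more, each ≤ 1)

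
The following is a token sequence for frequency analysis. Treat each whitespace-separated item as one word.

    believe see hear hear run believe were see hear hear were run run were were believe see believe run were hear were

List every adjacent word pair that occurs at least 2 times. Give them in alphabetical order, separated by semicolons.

Bigram counts meeting the condition (at least 2 times):
  believe see: 2
  hear hear: 2
  hear were: 2
  run were: 2
  see hear: 2

believe see; hear hear; hear were; run were; see hear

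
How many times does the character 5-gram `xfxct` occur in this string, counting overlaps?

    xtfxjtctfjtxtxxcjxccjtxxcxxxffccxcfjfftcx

Sliding a length-5 window over the 41 characters (37 positions):
  (no match at any position)

0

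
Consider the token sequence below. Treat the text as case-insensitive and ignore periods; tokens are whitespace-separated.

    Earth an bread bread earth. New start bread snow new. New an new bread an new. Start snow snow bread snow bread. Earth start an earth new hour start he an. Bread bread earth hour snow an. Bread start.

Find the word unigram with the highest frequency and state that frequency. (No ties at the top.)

"bread", 9 times

Unigram frequencies (highest first):
  bread: 9
  an: 6
  new: 6
  earth: 5
  start: 5
  snow: 5
  … (2 more, each ≤ 2)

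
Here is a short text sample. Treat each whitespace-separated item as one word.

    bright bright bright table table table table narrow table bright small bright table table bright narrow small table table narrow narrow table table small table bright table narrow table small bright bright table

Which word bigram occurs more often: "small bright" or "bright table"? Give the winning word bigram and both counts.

"bright table" (4 vs 2)

"small bright": 2 occurrences
"bright table": 4 occurrences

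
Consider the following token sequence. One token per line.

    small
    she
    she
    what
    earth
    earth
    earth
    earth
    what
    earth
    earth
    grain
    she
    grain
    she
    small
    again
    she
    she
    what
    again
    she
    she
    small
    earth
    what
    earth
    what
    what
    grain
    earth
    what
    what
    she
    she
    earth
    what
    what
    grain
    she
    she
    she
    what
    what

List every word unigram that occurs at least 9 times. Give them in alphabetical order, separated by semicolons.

Unigram counts meeting the condition (at least 9 times):
  earth: 10
  she: 13
  what: 12

earth; she; what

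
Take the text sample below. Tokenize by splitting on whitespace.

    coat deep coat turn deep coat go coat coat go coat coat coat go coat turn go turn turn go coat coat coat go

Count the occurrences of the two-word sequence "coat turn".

Scanning the 23 overlapping bigram windows for "coat turn":
  position 3–4: coat turn
  position 15–16: coat turn

2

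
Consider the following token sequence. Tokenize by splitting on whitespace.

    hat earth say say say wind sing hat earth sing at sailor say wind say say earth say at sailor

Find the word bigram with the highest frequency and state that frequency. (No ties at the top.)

"say say", 3 times

Bigram frequencies (highest first):
  say say: 3
  hat earth: 2
  earth say: 2
  say wind: 2
  at sailor: 2
  wind sing: 1
  … (7 more, each ≤ 1)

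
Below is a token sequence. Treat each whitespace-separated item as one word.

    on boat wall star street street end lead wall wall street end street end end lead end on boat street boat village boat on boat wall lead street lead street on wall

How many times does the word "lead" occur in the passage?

Scanning the 32 tokens for "lead":
  position 8: lead
  position 16: lead
  position 27: lead
  position 29: lead

4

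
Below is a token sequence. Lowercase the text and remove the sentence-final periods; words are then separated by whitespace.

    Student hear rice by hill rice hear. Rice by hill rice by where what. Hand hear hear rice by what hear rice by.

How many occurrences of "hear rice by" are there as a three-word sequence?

Scanning the 21 overlapping trigram windows for "hear rice by":
  position 2–4: hear rice by
  position 7–9: hear rice by
  position 17–19: hear rice by
  position 21–23: hear rice by

4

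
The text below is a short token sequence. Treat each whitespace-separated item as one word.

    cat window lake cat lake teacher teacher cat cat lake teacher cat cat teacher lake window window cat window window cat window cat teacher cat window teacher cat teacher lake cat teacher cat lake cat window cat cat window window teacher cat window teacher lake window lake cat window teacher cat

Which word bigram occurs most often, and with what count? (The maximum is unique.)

Bigram frequencies (highest first):
  cat window: 8
  teacher cat: 7
  lake cat: 4
  cat teacher: 4
  window cat: 4
  window teacher: 4
  … (8 more, each ≤ 3)

"cat window", 8 times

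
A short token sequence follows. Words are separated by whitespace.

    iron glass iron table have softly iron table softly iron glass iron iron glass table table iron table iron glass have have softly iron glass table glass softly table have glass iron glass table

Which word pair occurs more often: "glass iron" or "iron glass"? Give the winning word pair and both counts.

"glass iron": 3 occurrences
"iron glass": 6 occurrences

"iron glass" (6 vs 3)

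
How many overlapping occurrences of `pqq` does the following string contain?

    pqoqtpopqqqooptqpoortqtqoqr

1

Sliding a length-3 window over the 27 characters (25 positions):
  position 8–10: pqq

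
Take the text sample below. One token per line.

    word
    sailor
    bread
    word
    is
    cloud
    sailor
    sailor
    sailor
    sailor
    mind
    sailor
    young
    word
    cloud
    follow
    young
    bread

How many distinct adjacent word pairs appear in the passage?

18 tokens → 17 bigram windows in total.
Repeated bigrams (each contributes count−1 duplicates):
  sailor sailor: 3
2 duplicate windows → 17 − 2 = 15 distinct.

15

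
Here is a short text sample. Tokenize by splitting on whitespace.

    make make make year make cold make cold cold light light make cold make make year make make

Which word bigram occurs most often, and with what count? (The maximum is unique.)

Bigram frequencies (highest first):
  make make: 4
  make cold: 3
  make year: 2
  year make: 2
  cold make: 2
  cold cold: 1
  … (3 more, each ≤ 1)

"make make", 4 times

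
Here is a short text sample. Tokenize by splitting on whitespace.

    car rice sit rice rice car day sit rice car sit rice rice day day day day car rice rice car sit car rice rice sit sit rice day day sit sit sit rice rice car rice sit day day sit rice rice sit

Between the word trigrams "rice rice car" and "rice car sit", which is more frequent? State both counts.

"rice rice car": 3 occurrences
"rice car sit": 2 occurrences

"rice rice car" (3 vs 2)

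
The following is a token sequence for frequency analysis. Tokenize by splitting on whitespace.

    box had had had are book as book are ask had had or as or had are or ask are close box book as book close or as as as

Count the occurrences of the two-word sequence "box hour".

Scanning the 29 overlapping bigram windows for "box hour":
  (none found)

0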